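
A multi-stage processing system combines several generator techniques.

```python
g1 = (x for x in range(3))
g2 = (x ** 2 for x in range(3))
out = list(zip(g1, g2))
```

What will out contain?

Step 1: g1 produces [0, 1, 2].
Step 2: g2 produces [0, 1, 4].
Step 3: zip pairs them: [(0, 0), (1, 1), (2, 4)].
Therefore out = [(0, 0), (1, 1), (2, 4)].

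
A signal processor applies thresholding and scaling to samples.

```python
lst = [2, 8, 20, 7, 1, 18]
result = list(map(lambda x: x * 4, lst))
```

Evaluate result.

Step 1: Apply lambda x: x * 4 to each element:
  2 -> 8
  8 -> 32
  20 -> 80
  7 -> 28
  1 -> 4
  18 -> 72
Therefore result = [8, 32, 80, 28, 4, 72].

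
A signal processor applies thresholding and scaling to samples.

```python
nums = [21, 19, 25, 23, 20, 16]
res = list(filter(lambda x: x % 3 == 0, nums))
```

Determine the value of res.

Step 1: Filter elements divisible by 3:
  21 % 3 = 0: kept
  19 % 3 = 1: removed
  25 % 3 = 1: removed
  23 % 3 = 2: removed
  20 % 3 = 2: removed
  16 % 3 = 1: removed
Therefore res = [21].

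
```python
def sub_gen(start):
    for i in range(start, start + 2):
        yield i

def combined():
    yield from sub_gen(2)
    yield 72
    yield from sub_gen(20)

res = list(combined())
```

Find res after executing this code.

Step 1: combined() delegates to sub_gen(2):
  yield 2
  yield 3
Step 2: yield 72
Step 3: Delegates to sub_gen(20):
  yield 20
  yield 21
Therefore res = [2, 3, 72, 20, 21].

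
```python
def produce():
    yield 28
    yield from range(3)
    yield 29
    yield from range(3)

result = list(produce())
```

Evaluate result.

Step 1: Trace yields in order:
  yield 28
  yield 0
  yield 1
  yield 2
  yield 29
  yield 0
  yield 1
  yield 2
Therefore result = [28, 0, 1, 2, 29, 0, 1, 2].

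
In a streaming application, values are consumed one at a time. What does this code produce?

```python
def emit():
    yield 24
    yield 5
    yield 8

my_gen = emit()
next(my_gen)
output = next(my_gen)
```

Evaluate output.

Step 1: emit() creates a generator.
Step 2: next(my_gen) yields 24 (consumed and discarded).
Step 3: next(my_gen) yields 5, assigned to output.
Therefore output = 5.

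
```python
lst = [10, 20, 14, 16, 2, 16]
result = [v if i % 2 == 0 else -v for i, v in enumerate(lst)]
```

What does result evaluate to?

Step 1: For each (i, v), keep v if i is even, negate if odd:
  i=0 (even): keep 10
  i=1 (odd): negate to -20
  i=2 (even): keep 14
  i=3 (odd): negate to -16
  i=4 (even): keep 2
  i=5 (odd): negate to -16
Therefore result = [10, -20, 14, -16, 2, -16].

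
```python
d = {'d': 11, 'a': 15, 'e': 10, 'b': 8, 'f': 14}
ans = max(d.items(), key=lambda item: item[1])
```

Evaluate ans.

Step 1: Find item with maximum value:
  ('d', 11)
  ('a', 15)
  ('e', 10)
  ('b', 8)
  ('f', 14)
Step 2: Maximum value is 15 at key 'a'.
Therefore ans = ('a', 15).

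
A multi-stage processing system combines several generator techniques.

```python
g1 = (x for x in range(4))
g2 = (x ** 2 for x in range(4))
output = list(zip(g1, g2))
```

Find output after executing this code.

Step 1: g1 produces [0, 1, 2, 3].
Step 2: g2 produces [0, 1, 4, 9].
Step 3: zip pairs them: [(0, 0), (1, 1), (2, 4), (3, 9)].
Therefore output = [(0, 0), (1, 1), (2, 4), (3, 9)].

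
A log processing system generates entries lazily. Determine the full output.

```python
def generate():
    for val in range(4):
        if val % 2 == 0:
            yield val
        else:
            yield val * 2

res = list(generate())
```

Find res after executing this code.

Step 1: For each val in range(4), yield val if even, else val*2:
  val=0 (even): yield 0
  val=1 (odd): yield 1*2 = 2
  val=2 (even): yield 2
  val=3 (odd): yield 3*2 = 6
Therefore res = [0, 2, 2, 6].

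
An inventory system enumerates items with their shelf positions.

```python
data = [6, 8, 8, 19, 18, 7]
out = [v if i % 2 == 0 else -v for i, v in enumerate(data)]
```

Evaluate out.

Step 1: For each (i, v), keep v if i is even, negate if odd:
  i=0 (even): keep 6
  i=1 (odd): negate to -8
  i=2 (even): keep 8
  i=3 (odd): negate to -19
  i=4 (even): keep 18
  i=5 (odd): negate to -7
Therefore out = [6, -8, 8, -19, 18, -7].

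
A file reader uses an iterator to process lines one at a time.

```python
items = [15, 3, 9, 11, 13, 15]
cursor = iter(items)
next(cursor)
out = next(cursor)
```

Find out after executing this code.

Step 1: Create iterator over [15, 3, 9, 11, 13, 15].
Step 2: next() consumes 15.
Step 3: next() returns 3.
Therefore out = 3.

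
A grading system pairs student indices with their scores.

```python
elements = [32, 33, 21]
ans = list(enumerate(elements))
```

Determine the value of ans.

Step 1: enumerate pairs each element with its index:
  (0, 32)
  (1, 33)
  (2, 21)
Therefore ans = [(0, 32), (1, 33), (2, 21)].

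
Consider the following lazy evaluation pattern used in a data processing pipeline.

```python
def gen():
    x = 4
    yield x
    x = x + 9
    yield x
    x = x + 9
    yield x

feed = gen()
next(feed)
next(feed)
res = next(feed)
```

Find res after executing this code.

Step 1: Trace through generator execution:
  Yield 1: x starts at 4, yield 4
  Yield 2: x = 4 + 9 = 13, yield 13
  Yield 3: x = 13 + 9 = 22, yield 22
Step 2: First next() gets 4, second next() gets the second value, third next() yields 22.
Therefore res = 22.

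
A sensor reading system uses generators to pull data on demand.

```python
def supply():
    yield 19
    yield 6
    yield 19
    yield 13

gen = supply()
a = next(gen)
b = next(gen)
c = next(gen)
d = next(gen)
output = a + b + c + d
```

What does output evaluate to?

Step 1: Create generator and consume all values:
  a = next(gen) = 19
  b = next(gen) = 6
  c = next(gen) = 19
  d = next(gen) = 13
Step 2: output = 19 + 6 + 19 + 13 = 57.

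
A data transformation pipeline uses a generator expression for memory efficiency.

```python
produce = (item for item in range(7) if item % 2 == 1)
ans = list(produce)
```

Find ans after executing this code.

Step 1: Filter range(7) keeping only odd values:
  item=0: even, excluded
  item=1: odd, included
  item=2: even, excluded
  item=3: odd, included
  item=4: even, excluded
  item=5: odd, included
  item=6: even, excluded
Therefore ans = [1, 3, 5].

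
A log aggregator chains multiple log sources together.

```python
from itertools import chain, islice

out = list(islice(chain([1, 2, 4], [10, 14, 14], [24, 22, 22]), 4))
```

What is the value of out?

Step 1: chain([1, 2, 4], [10, 14, 14], [24, 22, 22]) = [1, 2, 4, 10, 14, 14, 24, 22, 22].
Step 2: islice takes first 4 elements: [1, 2, 4, 10].
Therefore out = [1, 2, 4, 10].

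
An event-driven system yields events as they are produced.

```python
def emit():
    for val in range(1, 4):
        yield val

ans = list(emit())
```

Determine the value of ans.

Step 1: The generator yields each value from range(1, 4).
Step 2: list() consumes all yields: [1, 2, 3].
Therefore ans = [1, 2, 3].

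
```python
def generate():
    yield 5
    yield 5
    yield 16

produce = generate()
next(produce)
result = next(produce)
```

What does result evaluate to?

Step 1: generate() creates a generator.
Step 2: next(produce) yields 5 (consumed and discarded).
Step 3: next(produce) yields 5, assigned to result.
Therefore result = 5.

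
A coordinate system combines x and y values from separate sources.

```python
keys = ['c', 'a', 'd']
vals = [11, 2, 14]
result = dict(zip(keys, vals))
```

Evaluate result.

Step 1: zip pairs keys with values:
  'c' -> 11
  'a' -> 2
  'd' -> 14
Therefore result = {'c': 11, 'a': 2, 'd': 14}.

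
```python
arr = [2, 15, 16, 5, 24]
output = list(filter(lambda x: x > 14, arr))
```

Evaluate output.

Step 1: Filter elements > 14:
  2: removed
  15: kept
  16: kept
  5: removed
  24: kept
Therefore output = [15, 16, 24].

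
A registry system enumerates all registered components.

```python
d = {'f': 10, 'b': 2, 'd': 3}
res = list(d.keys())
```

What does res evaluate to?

Step 1: d.keys() returns the dictionary keys in insertion order.
Therefore res = ['f', 'b', 'd'].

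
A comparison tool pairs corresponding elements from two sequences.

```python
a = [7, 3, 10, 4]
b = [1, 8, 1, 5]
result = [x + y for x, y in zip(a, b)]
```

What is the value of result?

Step 1: Add corresponding elements:
  7 + 1 = 8
  3 + 8 = 11
  10 + 1 = 11
  4 + 5 = 9
Therefore result = [8, 11, 11, 9].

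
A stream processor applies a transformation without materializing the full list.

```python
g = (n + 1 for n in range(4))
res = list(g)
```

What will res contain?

Step 1: For each n in range(4), compute n+1:
  n=0: 0+1 = 1
  n=1: 1+1 = 2
  n=2: 2+1 = 3
  n=3: 3+1 = 4
Therefore res = [1, 2, 3, 4].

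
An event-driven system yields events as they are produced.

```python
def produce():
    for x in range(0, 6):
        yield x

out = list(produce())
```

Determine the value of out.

Step 1: The generator yields each value from range(0, 6).
Step 2: list() consumes all yields: [0, 1, 2, 3, 4, 5].
Therefore out = [0, 1, 2, 3, 4, 5].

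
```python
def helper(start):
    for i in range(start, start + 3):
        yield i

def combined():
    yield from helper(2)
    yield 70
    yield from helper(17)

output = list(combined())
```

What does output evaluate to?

Step 1: combined() delegates to helper(2):
  yield 2
  yield 3
  yield 4
Step 2: yield 70
Step 3: Delegates to helper(17):
  yield 17
  yield 18
  yield 19
Therefore output = [2, 3, 4, 70, 17, 18, 19].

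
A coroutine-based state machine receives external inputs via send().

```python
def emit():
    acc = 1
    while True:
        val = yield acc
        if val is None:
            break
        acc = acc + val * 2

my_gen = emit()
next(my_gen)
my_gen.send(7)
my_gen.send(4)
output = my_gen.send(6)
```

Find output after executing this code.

Step 1: next() -> yield acc=1.
Step 2: send(7) -> val=7, acc = 1 + 7*2 = 15, yield 15.
Step 3: send(4) -> val=4, acc = 15 + 4*2 = 23, yield 23.
Step 4: send(6) -> val=6, acc = 23 + 6*2 = 35, yield 35.
Therefore output = 35.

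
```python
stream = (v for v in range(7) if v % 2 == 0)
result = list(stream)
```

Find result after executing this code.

Step 1: Filter range(7) keeping only even values:
  v=0: even, included
  v=1: odd, excluded
  v=2: even, included
  v=3: odd, excluded
  v=4: even, included
  v=5: odd, excluded
  v=6: even, included
Therefore result = [0, 2, 4, 6].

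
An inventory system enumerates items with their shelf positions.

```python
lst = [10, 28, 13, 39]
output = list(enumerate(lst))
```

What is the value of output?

Step 1: enumerate pairs each element with its index:
  (0, 10)
  (1, 28)
  (2, 13)
  (3, 39)
Therefore output = [(0, 10), (1, 28), (2, 13), (3, 39)].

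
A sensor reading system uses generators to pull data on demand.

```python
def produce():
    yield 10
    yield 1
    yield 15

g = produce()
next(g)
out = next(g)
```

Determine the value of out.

Step 1: produce() creates a generator.
Step 2: next(g) yields 10 (consumed and discarded).
Step 3: next(g) yields 1, assigned to out.
Therefore out = 1.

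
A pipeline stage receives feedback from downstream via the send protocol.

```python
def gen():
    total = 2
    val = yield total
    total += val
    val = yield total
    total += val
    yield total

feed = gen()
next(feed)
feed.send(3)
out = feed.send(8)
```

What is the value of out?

Step 1: next() -> yield total=2.
Step 2: send(3) -> val=3, total = 2+3 = 5, yield 5.
Step 3: send(8) -> val=8, total = 5+8 = 13, yield 13.
Therefore out = 13.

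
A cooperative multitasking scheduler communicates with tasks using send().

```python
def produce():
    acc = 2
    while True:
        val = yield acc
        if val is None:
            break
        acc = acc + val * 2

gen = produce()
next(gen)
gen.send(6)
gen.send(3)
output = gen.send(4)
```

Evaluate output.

Step 1: next() -> yield acc=2.
Step 2: send(6) -> val=6, acc = 2 + 6*2 = 14, yield 14.
Step 3: send(3) -> val=3, acc = 14 + 3*2 = 20, yield 20.
Step 4: send(4) -> val=4, acc = 20 + 4*2 = 28, yield 28.
Therefore output = 28.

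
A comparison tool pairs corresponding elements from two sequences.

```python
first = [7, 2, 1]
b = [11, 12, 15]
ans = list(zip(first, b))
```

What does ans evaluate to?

Step 1: zip pairs elements at same index:
  Index 0: (7, 11)
  Index 1: (2, 12)
  Index 2: (1, 15)
Therefore ans = [(7, 11), (2, 12), (1, 15)].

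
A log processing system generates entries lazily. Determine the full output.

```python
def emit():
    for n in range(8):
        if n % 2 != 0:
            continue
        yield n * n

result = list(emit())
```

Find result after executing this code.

Step 1: Only yield n**2 when n is divisible by 2:
  n=0: 0 % 2 == 0, yield 0**2 = 0
  n=2: 2 % 2 == 0, yield 2**2 = 4
  n=4: 4 % 2 == 0, yield 4**2 = 16
  n=6: 6 % 2 == 0, yield 6**2 = 36
Therefore result = [0, 4, 16, 36].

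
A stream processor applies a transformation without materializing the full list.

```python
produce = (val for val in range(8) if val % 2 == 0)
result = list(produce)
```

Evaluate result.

Step 1: Filter range(8) keeping only even values:
  val=0: even, included
  val=1: odd, excluded
  val=2: even, included
  val=3: odd, excluded
  val=4: even, included
  val=5: odd, excluded
  val=6: even, included
  val=7: odd, excluded
Therefore result = [0, 2, 4, 6].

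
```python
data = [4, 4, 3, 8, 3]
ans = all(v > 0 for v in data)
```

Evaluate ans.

Step 1: Check v > 0 for each element in [4, 4, 3, 8, 3]:
  4 > 0: True
  4 > 0: True
  3 > 0: True
  8 > 0: True
  3 > 0: True
Step 2: all() returns True.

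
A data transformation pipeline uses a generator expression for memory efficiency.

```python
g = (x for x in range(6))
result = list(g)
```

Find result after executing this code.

Step 1: Generator expression iterates range(6): [0, 1, 2, 3, 4, 5].
Step 2: list() collects all values.
Therefore result = [0, 1, 2, 3, 4, 5].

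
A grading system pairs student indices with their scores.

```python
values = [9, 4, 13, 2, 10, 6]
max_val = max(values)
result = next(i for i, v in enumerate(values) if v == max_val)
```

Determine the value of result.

Step 1: max([9, 4, 13, 2, 10, 6]) = 13.
Step 2: Find first index where value == 13:
  Index 0: 9 != 13
  Index 1: 4 != 13
  Index 2: 13 == 13, found!
Therefore result = 2.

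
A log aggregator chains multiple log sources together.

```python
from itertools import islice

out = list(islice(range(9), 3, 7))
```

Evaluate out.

Step 1: islice(range(9), 3, 7) takes elements at indices [3, 7).
Step 2: Elements: [3, 4, 5, 6].
Therefore out = [3, 4, 5, 6].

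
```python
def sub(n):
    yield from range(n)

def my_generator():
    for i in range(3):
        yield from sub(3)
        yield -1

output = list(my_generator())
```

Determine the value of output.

Step 1: For each i in range(3):
  i=0: yield from sub(3) -> [0, 1, 2], then yield -1
  i=1: yield from sub(3) -> [0, 1, 2], then yield -1
  i=2: yield from sub(3) -> [0, 1, 2], then yield -1
Therefore output = [0, 1, 2, -1, 0, 1, 2, -1, 0, 1, 2, -1].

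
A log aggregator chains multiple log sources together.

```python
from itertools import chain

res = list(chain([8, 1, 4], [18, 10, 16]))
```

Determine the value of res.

Step 1: chain() concatenates iterables: [8, 1, 4] + [18, 10, 16].
Therefore res = [8, 1, 4, 18, 10, 16].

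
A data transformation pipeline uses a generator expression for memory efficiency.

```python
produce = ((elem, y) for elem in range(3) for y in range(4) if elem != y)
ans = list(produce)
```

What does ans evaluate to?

Step 1: Nested generator over range(3) x range(4) where elem != y:
  (0, 0): excluded (elem == y)
  (0, 1): included
  (0, 2): included
  (0, 3): included
  (1, 0): included
  (1, 1): excluded (elem == y)
  (1, 2): included
  (1, 3): included
  (2, 0): included
  (2, 1): included
  (2, 2): excluded (elem == y)
  (2, 3): included
Therefore ans = [(0, 1), (0, 2), (0, 3), (1, 0), (1, 2), (1, 3), (2, 0), (2, 1), (2, 3)].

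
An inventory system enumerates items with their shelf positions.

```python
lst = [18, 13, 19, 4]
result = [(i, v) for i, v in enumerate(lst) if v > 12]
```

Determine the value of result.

Step 1: Filter enumerate([18, 13, 19, 4]) keeping v > 12:
  (0, 18): 18 > 12, included
  (1, 13): 13 > 12, included
  (2, 19): 19 > 12, included
  (3, 4): 4 <= 12, excluded
Therefore result = [(0, 18), (1, 13), (2, 19)].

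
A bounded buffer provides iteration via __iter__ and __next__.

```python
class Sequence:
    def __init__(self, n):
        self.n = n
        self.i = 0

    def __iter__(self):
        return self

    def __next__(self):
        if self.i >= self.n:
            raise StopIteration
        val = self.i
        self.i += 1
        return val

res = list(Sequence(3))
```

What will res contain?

Step 1: Sequence(3) creates an iterator counting 0 to 2.
Step 2: list() consumes all values: [0, 1, 2].
Therefore res = [0, 1, 2].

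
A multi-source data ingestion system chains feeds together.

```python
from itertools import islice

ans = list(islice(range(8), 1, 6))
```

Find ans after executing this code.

Step 1: islice(range(8), 1, 6) takes elements at indices [1, 6).
Step 2: Elements: [1, 2, 3, 4, 5].
Therefore ans = [1, 2, 3, 4, 5].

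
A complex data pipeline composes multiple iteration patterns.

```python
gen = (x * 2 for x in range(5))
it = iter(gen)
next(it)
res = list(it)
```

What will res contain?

Step 1: Generator produces [0, 2, 4, 6, 8].
Step 2: next(it) consumes first element (0).
Step 3: list(it) collects remaining: [2, 4, 6, 8].
Therefore res = [2, 4, 6, 8].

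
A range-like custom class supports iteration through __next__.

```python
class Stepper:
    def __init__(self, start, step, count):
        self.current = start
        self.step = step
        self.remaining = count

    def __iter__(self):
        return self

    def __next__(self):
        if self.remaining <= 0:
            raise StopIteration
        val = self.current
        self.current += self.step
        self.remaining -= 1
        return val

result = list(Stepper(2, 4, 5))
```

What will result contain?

Step 1: Stepper starts at 2, increments by 4, for 5 steps:
  Yield 2, then current += 4
  Yield 6, then current += 4
  Yield 10, then current += 4
  Yield 14, then current += 4
  Yield 18, then current += 4
Therefore result = [2, 6, 10, 14, 18].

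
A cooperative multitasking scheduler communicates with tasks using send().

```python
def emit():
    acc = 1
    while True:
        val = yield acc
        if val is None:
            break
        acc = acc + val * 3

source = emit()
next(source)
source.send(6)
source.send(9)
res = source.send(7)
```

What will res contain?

Step 1: next() -> yield acc=1.
Step 2: send(6) -> val=6, acc = 1 + 6*3 = 19, yield 19.
Step 3: send(9) -> val=9, acc = 19 + 9*3 = 46, yield 46.
Step 4: send(7) -> val=7, acc = 46 + 7*3 = 67, yield 67.
Therefore res = 67.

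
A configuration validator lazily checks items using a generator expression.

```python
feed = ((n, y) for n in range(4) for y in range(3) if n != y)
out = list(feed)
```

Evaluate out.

Step 1: Nested generator over range(4) x range(3) where n != y:
  (0, 0): excluded (n == y)
  (0, 1): included
  (0, 2): included
  (1, 0): included
  (1, 1): excluded (n == y)
  (1, 2): included
  (2, 0): included
  (2, 1): included
  (2, 2): excluded (n == y)
  (3, 0): included
  (3, 1): included
  (3, 2): included
Therefore out = [(0, 1), (0, 2), (1, 0), (1, 2), (2, 0), (2, 1), (3, 0), (3, 1), (3, 2)].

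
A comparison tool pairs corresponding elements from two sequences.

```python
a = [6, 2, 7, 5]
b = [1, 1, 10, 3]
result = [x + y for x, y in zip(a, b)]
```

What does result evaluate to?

Step 1: Add corresponding elements:
  6 + 1 = 7
  2 + 1 = 3
  7 + 10 = 17
  5 + 3 = 8
Therefore result = [7, 3, 17, 8].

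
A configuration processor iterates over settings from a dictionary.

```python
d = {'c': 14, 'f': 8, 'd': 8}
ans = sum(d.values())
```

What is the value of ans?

Step 1: d.values() = [14, 8, 8].
Step 2: sum = 30.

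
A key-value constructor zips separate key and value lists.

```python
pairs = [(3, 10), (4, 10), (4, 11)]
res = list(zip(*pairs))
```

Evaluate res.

Step 1: zip(*pairs) transposes: unzips [(3, 10), (4, 10), (4, 11)] into separate sequences.
Step 2: First elements: (3, 4, 4), second elements: (10, 10, 11).
Therefore res = [(3, 4, 4), (10, 10, 11)].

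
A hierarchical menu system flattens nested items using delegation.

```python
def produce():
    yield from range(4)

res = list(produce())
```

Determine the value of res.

Step 1: yield from delegates to the iterable, yielding each element.
Step 2: Collected values: [0, 1, 2, 3].
Therefore res = [0, 1, 2, 3].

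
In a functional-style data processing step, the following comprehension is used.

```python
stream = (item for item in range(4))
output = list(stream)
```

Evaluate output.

Step 1: Generator expression iterates range(4): [0, 1, 2, 3].
Step 2: list() collects all values.
Therefore output = [0, 1, 2, 3].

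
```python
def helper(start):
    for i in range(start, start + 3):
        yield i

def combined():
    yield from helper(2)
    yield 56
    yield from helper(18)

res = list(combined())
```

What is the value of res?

Step 1: combined() delegates to helper(2):
  yield 2
  yield 3
  yield 4
Step 2: yield 56
Step 3: Delegates to helper(18):
  yield 18
  yield 19
  yield 20
Therefore res = [2, 3, 4, 56, 18, 19, 20].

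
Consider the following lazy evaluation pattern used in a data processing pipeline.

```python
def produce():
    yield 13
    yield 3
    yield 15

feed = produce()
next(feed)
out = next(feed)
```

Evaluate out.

Step 1: produce() creates a generator.
Step 2: next(feed) yields 13 (consumed and discarded).
Step 3: next(feed) yields 3, assigned to out.
Therefore out = 3.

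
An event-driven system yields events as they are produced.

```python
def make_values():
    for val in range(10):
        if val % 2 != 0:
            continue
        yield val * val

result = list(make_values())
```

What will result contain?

Step 1: Only yield val**2 when val is divisible by 2:
  val=0: 0 % 2 == 0, yield 0**2 = 0
  val=2: 2 % 2 == 0, yield 2**2 = 4
  val=4: 4 % 2 == 0, yield 4**2 = 16
  val=6: 6 % 2 == 0, yield 6**2 = 36
  val=8: 8 % 2 == 0, yield 8**2 = 64
Therefore result = [0, 4, 16, 36, 64].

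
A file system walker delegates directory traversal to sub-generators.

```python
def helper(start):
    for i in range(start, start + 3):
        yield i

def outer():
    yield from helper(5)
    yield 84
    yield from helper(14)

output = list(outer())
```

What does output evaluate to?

Step 1: outer() delegates to helper(5):
  yield 5
  yield 6
  yield 7
Step 2: yield 84
Step 3: Delegates to helper(14):
  yield 14
  yield 15
  yield 16
Therefore output = [5, 6, 7, 84, 14, 15, 16].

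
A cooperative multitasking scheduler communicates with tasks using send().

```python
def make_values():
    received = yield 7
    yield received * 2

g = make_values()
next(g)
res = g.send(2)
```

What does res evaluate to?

Step 1: next(g) advances to first yield, producing 7.
Step 2: send(2) resumes, received = 2.
Step 3: yield received * 2 = 2 * 2 = 4.
Therefore res = 4.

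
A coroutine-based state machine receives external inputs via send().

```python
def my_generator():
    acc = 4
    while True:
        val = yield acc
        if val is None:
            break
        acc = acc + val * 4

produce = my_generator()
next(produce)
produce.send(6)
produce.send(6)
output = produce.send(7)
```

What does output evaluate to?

Step 1: next() -> yield acc=4.
Step 2: send(6) -> val=6, acc = 4 + 6*4 = 28, yield 28.
Step 3: send(6) -> val=6, acc = 28 + 6*4 = 52, yield 52.
Step 4: send(7) -> val=7, acc = 52 + 7*4 = 80, yield 80.
Therefore output = 80.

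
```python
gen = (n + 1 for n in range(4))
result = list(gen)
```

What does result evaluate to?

Step 1: For each n in range(4), compute n+1:
  n=0: 0+1 = 1
  n=1: 1+1 = 2
  n=2: 2+1 = 3
  n=3: 3+1 = 4
Therefore result = [1, 2, 3, 4].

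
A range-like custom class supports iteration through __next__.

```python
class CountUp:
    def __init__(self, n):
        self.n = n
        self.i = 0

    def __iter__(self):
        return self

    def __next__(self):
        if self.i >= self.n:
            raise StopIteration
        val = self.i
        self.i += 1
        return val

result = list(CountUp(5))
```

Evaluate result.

Step 1: CountUp(5) creates an iterator counting 0 to 4.
Step 2: list() consumes all values: [0, 1, 2, 3, 4].
Therefore result = [0, 1, 2, 3, 4].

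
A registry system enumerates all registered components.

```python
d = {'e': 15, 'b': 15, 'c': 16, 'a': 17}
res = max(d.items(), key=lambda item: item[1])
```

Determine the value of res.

Step 1: Find item with maximum value:
  ('e', 15)
  ('b', 15)
  ('c', 16)
  ('a', 17)
Step 2: Maximum value is 17 at key 'a'.
Therefore res = ('a', 17).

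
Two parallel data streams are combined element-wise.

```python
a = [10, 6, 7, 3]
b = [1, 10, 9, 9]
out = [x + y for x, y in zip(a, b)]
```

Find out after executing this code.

Step 1: Add corresponding elements:
  10 + 1 = 11
  6 + 10 = 16
  7 + 9 = 16
  3 + 9 = 12
Therefore out = [11, 16, 16, 12].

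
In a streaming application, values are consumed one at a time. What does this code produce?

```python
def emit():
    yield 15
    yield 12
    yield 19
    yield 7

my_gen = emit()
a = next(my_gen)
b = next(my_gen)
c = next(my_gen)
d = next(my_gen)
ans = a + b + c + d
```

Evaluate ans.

Step 1: Create generator and consume all values:
  a = next(my_gen) = 15
  b = next(my_gen) = 12
  c = next(my_gen) = 19
  d = next(my_gen) = 7
Step 2: ans = 15 + 12 + 19 + 7 = 53.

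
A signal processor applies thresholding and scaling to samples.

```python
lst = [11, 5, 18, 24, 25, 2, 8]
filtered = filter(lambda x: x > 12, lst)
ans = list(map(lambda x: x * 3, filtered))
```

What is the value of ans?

Step 1: Filter lst for elements > 12:
  11: removed
  5: removed
  18: kept
  24: kept
  25: kept
  2: removed
  8: removed
Step 2: Map x * 3 on filtered [18, 24, 25]:
  18 -> 54
  24 -> 72
  25 -> 75
Therefore ans = [54, 72, 75].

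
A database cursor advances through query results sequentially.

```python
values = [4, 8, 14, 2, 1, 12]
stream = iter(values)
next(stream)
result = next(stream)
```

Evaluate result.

Step 1: Create iterator over [4, 8, 14, 2, 1, 12].
Step 2: next() consumes 4.
Step 3: next() returns 8.
Therefore result = 8.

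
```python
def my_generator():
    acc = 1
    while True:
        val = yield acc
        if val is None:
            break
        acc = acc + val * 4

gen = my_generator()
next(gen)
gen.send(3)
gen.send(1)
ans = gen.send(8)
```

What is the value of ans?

Step 1: next() -> yield acc=1.
Step 2: send(3) -> val=3, acc = 1 + 3*4 = 13, yield 13.
Step 3: send(1) -> val=1, acc = 13 + 1*4 = 17, yield 17.
Step 4: send(8) -> val=8, acc = 17 + 8*4 = 49, yield 49.
Therefore ans = 49.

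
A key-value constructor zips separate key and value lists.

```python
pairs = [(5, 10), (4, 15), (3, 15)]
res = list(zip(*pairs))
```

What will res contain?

Step 1: zip(*pairs) transposes: unzips [(5, 10), (4, 15), (3, 15)] into separate sequences.
Step 2: First elements: (5, 4, 3), second elements: (10, 15, 15).
Therefore res = [(5, 4, 3), (10, 15, 15)].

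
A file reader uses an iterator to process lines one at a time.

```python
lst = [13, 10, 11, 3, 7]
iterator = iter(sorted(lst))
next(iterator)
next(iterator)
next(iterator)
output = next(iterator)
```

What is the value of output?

Step 1: sorted([13, 10, 11, 3, 7]) = [3, 7, 10, 11, 13].
Step 2: Create iterator and skip 3 elements.
Step 3: next() returns 11.
Therefore output = 11.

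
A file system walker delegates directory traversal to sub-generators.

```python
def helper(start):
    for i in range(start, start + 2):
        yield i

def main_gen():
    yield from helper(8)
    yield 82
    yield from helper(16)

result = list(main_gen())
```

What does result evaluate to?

Step 1: main_gen() delegates to helper(8):
  yield 8
  yield 9
Step 2: yield 82
Step 3: Delegates to helper(16):
  yield 16
  yield 17
Therefore result = [8, 9, 82, 16, 17].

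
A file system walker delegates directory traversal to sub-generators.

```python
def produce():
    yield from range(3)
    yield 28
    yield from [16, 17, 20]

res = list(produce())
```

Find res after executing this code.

Step 1: Trace yields in order:
  yield 0
  yield 1
  yield 2
  yield 28
  yield 16
  yield 17
  yield 20
Therefore res = [0, 1, 2, 28, 16, 17, 20].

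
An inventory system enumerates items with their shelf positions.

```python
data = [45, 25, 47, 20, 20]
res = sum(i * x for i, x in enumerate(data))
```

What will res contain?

Step 1: Compute i * x for each (i, x) in enumerate([45, 25, 47, 20, 20]):
  i=0, x=45: 0*45 = 0
  i=1, x=25: 1*25 = 25
  i=2, x=47: 2*47 = 94
  i=3, x=20: 3*20 = 60
  i=4, x=20: 4*20 = 80
Step 2: sum = 0 + 25 + 94 + 60 + 80 = 259.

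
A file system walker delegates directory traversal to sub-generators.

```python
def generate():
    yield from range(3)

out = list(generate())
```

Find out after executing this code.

Step 1: yield from delegates to the iterable, yielding each element.
Step 2: Collected values: [0, 1, 2].
Therefore out = [0, 1, 2].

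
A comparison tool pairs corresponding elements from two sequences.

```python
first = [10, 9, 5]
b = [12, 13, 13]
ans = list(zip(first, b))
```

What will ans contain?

Step 1: zip pairs elements at same index:
  Index 0: (10, 12)
  Index 1: (9, 13)
  Index 2: (5, 13)
Therefore ans = [(10, 12), (9, 13), (5, 13)].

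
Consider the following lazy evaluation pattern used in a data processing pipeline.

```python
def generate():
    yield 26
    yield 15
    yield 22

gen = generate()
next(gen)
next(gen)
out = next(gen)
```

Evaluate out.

Step 1: generate() creates a generator.
Step 2: next(gen) yields 26 (consumed and discarded).
Step 3: next(gen) yields 15 (consumed and discarded).
Step 4: next(gen) yields 22, assigned to out.
Therefore out = 22.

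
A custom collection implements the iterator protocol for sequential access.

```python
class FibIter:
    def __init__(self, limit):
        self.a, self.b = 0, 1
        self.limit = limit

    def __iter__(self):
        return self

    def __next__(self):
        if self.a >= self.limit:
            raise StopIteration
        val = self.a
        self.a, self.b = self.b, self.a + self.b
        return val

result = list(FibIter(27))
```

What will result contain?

Step 1: Fibonacci-like sequence (a=0, b=1) until >= 27:
  Yield 0, then a,b = 1,1
  Yield 1, then a,b = 1,2
  Yield 1, then a,b = 2,3
  Yield 2, then a,b = 3,5
  Yield 3, then a,b = 5,8
  Yield 5, then a,b = 8,13
  Yield 8, then a,b = 13,21
  Yield 13, then a,b = 21,34
  Yield 21, then a,b = 34,55
Step 2: 34 >= 27, stop.
Therefore result = [0, 1, 1, 2, 3, 5, 8, 13, 21].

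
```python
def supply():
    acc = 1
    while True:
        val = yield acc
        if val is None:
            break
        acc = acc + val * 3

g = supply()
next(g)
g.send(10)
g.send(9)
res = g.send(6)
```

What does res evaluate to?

Step 1: next() -> yield acc=1.
Step 2: send(10) -> val=10, acc = 1 + 10*3 = 31, yield 31.
Step 3: send(9) -> val=9, acc = 31 + 9*3 = 58, yield 58.
Step 4: send(6) -> val=6, acc = 58 + 6*3 = 76, yield 76.
Therefore res = 76.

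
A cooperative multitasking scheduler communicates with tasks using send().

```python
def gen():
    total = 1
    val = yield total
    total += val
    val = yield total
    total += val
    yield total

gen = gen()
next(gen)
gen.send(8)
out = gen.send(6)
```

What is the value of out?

Step 1: next() -> yield total=1.
Step 2: send(8) -> val=8, total = 1+8 = 9, yield 9.
Step 3: send(6) -> val=6, total = 9+6 = 15, yield 15.
Therefore out = 15.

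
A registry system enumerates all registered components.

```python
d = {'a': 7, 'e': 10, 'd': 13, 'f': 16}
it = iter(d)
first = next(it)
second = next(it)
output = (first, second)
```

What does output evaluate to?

Step 1: iter(d) iterates over keys: ['a', 'e', 'd', 'f'].
Step 2: first = next(it) = 'a', second = next(it) = 'e'.
Therefore output = ('a', 'e').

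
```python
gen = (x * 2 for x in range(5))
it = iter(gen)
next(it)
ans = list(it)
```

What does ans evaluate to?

Step 1: Generator produces [0, 2, 4, 6, 8].
Step 2: next(it) consumes first element (0).
Step 3: list(it) collects remaining: [2, 4, 6, 8].
Therefore ans = [2, 4, 6, 8].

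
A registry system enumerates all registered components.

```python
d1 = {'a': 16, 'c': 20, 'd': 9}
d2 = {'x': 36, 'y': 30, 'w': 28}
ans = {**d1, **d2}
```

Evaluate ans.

Step 1: Merge d1 and d2 (d2 values override on key conflicts).
Step 2: d1 has keys ['a', 'c', 'd'], d2 has keys ['x', 'y', 'w'].
Therefore ans = {'a': 16, 'c': 20, 'd': 9, 'x': 36, 'y': 30, 'w': 28}.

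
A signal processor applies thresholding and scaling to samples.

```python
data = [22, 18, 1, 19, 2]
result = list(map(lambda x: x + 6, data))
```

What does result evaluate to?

Step 1: Apply lambda x: x + 6 to each element:
  22 -> 28
  18 -> 24
  1 -> 7
  19 -> 25
  2 -> 8
Therefore result = [28, 24, 7, 25, 8].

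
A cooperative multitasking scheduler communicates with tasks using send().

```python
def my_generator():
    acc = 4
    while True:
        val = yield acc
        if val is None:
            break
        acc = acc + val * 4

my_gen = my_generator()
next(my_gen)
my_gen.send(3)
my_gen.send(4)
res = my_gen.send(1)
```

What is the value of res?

Step 1: next() -> yield acc=4.
Step 2: send(3) -> val=3, acc = 4 + 3*4 = 16, yield 16.
Step 3: send(4) -> val=4, acc = 16 + 4*4 = 32, yield 32.
Step 4: send(1) -> val=1, acc = 32 + 1*4 = 36, yield 36.
Therefore res = 36.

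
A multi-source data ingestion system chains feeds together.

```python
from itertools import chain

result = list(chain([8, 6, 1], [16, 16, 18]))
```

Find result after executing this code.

Step 1: chain() concatenates iterables: [8, 6, 1] + [16, 16, 18].
Therefore result = [8, 6, 1, 16, 16, 18].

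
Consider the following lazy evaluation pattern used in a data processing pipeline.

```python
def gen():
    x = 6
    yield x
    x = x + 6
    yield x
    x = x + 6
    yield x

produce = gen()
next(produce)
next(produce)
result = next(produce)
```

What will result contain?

Step 1: Trace through generator execution:
  Yield 1: x starts at 6, yield 6
  Yield 2: x = 6 + 6 = 12, yield 12
  Yield 3: x = 12 + 6 = 18, yield 18
Step 2: First next() gets 6, second next() gets the second value, third next() yields 18.
Therefore result = 18.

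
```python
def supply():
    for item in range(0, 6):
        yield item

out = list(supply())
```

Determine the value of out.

Step 1: The generator yields each value from range(0, 6).
Step 2: list() consumes all yields: [0, 1, 2, 3, 4, 5].
Therefore out = [0, 1, 2, 3, 4, 5].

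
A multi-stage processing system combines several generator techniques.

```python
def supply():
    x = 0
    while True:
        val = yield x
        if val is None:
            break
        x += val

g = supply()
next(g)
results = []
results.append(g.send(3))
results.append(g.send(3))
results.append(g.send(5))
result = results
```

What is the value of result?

Step 1: next(g) -> yield 0.
Step 2: send(3) -> x = 3, yield 3.
Step 3: send(3) -> x = 6, yield 6.
Step 4: send(5) -> x = 11, yield 11.
Therefore result = [3, 6, 11].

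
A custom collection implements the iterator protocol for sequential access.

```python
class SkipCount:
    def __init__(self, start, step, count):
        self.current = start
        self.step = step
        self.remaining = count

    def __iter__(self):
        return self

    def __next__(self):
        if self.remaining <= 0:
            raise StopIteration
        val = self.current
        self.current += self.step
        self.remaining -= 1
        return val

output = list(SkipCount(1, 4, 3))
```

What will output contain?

Step 1: SkipCount starts at 1, increments by 4, for 3 steps:
  Yield 1, then current += 4
  Yield 5, then current += 4
  Yield 9, then current += 4
Therefore output = [1, 5, 9].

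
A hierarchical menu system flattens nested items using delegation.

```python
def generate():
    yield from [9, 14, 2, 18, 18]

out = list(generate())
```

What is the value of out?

Step 1: yield from delegates to the iterable, yielding each element.
Step 2: Collected values: [9, 14, 2, 18, 18].
Therefore out = [9, 14, 2, 18, 18].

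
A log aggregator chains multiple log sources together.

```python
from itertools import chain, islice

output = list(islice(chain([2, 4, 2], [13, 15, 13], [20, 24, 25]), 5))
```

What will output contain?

Step 1: chain([2, 4, 2], [13, 15, 13], [20, 24, 25]) = [2, 4, 2, 13, 15, 13, 20, 24, 25].
Step 2: islice takes first 5 elements: [2, 4, 2, 13, 15].
Therefore output = [2, 4, 2, 13, 15].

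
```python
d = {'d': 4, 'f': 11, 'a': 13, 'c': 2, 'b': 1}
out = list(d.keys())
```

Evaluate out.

Step 1: d.keys() returns the dictionary keys in insertion order.
Therefore out = ['d', 'f', 'a', 'c', 'b'].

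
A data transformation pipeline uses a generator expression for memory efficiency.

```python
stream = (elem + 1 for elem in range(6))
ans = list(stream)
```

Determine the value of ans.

Step 1: For each elem in range(6), compute elem+1:
  elem=0: 0+1 = 1
  elem=1: 1+1 = 2
  elem=2: 2+1 = 3
  elem=3: 3+1 = 4
  elem=4: 4+1 = 5
  elem=5: 5+1 = 6
Therefore ans = [1, 2, 3, 4, 5, 6].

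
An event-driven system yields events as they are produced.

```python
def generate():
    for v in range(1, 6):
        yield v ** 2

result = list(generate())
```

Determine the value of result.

Step 1: For each v in range(1, 6), yield v**2:
  v=1: yield 1**2 = 1
  v=2: yield 2**2 = 4
  v=3: yield 3**2 = 9
  v=4: yield 4**2 = 16
  v=5: yield 5**2 = 25
Therefore result = [1, 4, 9, 16, 25].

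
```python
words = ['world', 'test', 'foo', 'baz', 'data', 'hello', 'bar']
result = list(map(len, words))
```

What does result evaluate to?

Step 1: Map len() to each word:
  'world' -> 5
  'test' -> 4
  'foo' -> 3
  'baz' -> 3
  'data' -> 4
  'hello' -> 5
  'bar' -> 3
Therefore result = [5, 4, 3, 3, 4, 5, 3].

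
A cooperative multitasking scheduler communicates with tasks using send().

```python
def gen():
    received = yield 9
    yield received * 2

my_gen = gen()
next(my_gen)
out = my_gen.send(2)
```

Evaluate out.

Step 1: next(my_gen) advances to first yield, producing 9.
Step 2: send(2) resumes, received = 2.
Step 3: yield received * 2 = 2 * 2 = 4.
Therefore out = 4.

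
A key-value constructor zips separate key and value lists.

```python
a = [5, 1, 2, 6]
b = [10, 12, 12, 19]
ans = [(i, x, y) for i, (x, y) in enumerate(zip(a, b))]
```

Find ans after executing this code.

Step 1: enumerate(zip(a, b)) gives index with paired elements:
  i=0: (5, 10)
  i=1: (1, 12)
  i=2: (2, 12)
  i=3: (6, 19)
Therefore ans = [(0, 5, 10), (1, 1, 12), (2, 2, 12), (3, 6, 19)].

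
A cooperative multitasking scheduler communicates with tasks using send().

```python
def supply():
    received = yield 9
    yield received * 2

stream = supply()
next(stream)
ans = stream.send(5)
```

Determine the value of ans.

Step 1: next(stream) advances to first yield, producing 9.
Step 2: send(5) resumes, received = 5.
Step 3: yield received * 2 = 5 * 2 = 10.
Therefore ans = 10.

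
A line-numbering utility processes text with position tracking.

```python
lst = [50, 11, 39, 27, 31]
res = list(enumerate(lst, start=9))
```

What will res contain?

Step 1: enumerate with start=9:
  (9, 50)
  (10, 11)
  (11, 39)
  (12, 27)
  (13, 31)
Therefore res = [(9, 50), (10, 11), (11, 39), (12, 27), (13, 31)].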